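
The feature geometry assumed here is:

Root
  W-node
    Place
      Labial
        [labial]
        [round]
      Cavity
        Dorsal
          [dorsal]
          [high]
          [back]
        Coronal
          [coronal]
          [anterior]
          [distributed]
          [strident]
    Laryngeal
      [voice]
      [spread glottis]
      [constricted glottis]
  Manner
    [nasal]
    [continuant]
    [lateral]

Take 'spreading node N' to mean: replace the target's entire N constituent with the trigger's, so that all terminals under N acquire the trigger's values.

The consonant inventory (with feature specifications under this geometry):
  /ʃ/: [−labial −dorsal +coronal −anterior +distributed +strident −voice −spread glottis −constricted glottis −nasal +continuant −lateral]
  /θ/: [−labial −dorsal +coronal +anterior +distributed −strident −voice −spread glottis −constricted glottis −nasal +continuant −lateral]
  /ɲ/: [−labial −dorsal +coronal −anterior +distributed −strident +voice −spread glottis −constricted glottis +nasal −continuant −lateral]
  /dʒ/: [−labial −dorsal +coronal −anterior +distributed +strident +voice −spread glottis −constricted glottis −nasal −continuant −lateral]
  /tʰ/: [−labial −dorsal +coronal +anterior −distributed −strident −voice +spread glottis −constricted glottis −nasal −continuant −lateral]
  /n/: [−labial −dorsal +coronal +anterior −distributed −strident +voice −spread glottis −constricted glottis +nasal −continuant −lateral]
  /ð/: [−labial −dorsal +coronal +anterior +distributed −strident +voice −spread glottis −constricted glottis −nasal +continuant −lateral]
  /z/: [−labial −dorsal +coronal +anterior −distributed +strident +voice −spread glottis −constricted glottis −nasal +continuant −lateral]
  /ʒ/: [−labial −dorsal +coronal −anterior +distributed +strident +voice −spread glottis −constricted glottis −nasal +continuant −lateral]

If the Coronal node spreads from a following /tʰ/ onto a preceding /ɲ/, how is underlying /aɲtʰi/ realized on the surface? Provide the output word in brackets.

The Coronal node dominates the terminals [coronal], [anterior], [distributed], [strident].
After delinking /ɲ/'s Coronal and linking /tʰ/'s, the affected terminals become [+coronal], [+anterior], [−distributed], [−strident]; [labial], [dorsal], [voice], … (outside Coronal) are retained from /ɲ/.
The resulting bundle matches /n/ in the inventory; substituting it for /ɲ/ gives [antʰi].

[antʰi]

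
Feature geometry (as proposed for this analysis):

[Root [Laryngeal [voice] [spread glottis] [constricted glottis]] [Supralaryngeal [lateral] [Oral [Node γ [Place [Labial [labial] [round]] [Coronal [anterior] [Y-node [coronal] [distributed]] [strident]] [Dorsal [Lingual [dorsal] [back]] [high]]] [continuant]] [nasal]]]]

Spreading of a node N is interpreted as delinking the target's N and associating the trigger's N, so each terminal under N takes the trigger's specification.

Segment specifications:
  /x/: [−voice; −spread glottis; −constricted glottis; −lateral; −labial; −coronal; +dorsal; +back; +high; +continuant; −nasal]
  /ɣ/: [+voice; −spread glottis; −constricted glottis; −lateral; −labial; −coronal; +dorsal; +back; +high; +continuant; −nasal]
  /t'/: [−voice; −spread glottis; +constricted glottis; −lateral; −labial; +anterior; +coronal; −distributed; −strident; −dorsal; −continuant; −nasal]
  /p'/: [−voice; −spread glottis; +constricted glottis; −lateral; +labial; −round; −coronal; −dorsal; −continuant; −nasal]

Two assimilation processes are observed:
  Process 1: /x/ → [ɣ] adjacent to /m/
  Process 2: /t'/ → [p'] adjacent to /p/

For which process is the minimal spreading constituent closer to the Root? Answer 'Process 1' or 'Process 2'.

Process 1

Process 1: the feature that changes is [voice]; the minimal node is [voice] (depth 2).
Process 2: the features that change are [labial], [round], [coronal], [anterior], [distributed], [strident]; the minimal node is Place (depth 4).
[voice] (depth 2) sits above Place (depth 4), making Process 1 the one with the higher spreading node.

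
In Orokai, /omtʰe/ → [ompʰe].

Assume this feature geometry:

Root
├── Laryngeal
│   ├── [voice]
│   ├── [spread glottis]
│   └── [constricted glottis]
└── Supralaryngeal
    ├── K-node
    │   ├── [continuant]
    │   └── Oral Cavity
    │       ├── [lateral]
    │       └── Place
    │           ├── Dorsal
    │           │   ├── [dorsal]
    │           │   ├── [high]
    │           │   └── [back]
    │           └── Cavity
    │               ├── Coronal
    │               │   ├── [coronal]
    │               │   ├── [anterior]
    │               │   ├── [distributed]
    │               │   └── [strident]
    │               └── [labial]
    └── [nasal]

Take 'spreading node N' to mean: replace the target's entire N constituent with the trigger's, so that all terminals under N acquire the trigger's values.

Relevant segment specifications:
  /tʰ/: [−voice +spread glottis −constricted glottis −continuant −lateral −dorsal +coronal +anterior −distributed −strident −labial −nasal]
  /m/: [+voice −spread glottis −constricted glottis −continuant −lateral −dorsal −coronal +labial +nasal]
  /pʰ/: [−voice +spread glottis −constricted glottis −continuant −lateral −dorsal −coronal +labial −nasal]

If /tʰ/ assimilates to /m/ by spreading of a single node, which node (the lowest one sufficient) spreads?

Comparing /tʰ/ with its surface form [pʰ], the features that change are [labial], [coronal], [anterior], [distributed], [strident].
In this geometry the lowest node dominating all of them is Cavity: every daughter of Cavity dominates only a proper subset, so no lower node suffices.
Delinking /tʰ/'s Cavity and associating /m/'s Cavity gives precisely the feature bundle of [pʰ].
[nasal], [voice] stay as in /tʰ/ although /m/ differs there, so no node dominating them spread; among the remaining candidates Cavity is the lowest that derives the output.

Cavity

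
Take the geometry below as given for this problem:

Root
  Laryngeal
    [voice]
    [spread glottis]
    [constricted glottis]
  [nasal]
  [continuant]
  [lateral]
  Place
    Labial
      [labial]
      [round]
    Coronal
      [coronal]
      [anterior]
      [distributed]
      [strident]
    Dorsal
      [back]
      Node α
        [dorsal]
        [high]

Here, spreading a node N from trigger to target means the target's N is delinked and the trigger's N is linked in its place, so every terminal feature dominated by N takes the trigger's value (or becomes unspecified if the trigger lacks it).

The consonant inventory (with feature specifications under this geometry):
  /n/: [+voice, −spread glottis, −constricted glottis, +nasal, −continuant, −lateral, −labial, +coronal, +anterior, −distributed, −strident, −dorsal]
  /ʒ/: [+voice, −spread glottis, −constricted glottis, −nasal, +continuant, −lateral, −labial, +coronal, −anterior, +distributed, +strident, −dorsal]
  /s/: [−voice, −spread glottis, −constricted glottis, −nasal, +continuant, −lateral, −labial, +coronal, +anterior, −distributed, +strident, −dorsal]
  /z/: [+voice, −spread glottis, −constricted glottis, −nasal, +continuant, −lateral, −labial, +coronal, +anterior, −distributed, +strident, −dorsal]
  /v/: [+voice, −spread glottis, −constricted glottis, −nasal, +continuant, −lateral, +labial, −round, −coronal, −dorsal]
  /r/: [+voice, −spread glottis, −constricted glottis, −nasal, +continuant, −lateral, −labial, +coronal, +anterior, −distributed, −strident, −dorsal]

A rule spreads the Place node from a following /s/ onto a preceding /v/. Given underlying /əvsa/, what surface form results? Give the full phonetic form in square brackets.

[əzsa]

The Place node dominates the terminals [labial], [round], [coronal], [anterior], [distributed], [strident], [back], [dorsal], [high].
After delinking /v/'s Place and linking /s/'s, the affected terminals become [−labial], [+coronal], [+anterior], [−distributed], [+strident], [−dorsal]; [voice], [spread glottis], [constricted glottis], … (outside Place) are retained from /v/.
Among the inventory, only /z/ has exactly this specification, giving the surface form [əzsa].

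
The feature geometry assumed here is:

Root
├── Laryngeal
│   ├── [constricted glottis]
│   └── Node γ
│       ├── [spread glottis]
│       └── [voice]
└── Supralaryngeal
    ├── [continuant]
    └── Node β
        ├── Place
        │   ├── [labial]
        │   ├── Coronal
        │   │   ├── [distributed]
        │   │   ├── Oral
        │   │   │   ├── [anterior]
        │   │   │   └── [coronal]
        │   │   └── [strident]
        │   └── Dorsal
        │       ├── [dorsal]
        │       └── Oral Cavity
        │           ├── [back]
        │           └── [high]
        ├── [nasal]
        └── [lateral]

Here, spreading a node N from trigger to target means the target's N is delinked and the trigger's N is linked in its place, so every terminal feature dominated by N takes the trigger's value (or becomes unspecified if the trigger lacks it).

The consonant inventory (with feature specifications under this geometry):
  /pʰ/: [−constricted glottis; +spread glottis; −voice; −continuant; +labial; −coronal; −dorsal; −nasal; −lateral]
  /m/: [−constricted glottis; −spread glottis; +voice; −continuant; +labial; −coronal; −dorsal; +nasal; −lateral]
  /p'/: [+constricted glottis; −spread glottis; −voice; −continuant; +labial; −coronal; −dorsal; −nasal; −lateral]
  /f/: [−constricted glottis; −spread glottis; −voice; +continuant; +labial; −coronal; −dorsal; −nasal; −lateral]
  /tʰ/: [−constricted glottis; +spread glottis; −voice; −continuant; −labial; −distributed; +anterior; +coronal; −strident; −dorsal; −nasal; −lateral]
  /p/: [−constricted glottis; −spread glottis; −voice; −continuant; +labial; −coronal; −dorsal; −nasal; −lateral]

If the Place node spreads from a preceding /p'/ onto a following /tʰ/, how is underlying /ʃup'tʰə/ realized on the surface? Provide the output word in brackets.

[ʃup'pʰə]

Terminals under Place in this geometry: [labial], [distributed], [anterior], [coronal], [strident], [dorsal], [back], [high].
The target acquires /p'/'s values for everything under Place — [+labial], [−coronal], [−dorsal] — while keeping its own [constricted glottis], [spread glottis], [voice], ….
Among the inventory, only /pʰ/ has exactly this specification, giving the surface form [ʃup'pʰə].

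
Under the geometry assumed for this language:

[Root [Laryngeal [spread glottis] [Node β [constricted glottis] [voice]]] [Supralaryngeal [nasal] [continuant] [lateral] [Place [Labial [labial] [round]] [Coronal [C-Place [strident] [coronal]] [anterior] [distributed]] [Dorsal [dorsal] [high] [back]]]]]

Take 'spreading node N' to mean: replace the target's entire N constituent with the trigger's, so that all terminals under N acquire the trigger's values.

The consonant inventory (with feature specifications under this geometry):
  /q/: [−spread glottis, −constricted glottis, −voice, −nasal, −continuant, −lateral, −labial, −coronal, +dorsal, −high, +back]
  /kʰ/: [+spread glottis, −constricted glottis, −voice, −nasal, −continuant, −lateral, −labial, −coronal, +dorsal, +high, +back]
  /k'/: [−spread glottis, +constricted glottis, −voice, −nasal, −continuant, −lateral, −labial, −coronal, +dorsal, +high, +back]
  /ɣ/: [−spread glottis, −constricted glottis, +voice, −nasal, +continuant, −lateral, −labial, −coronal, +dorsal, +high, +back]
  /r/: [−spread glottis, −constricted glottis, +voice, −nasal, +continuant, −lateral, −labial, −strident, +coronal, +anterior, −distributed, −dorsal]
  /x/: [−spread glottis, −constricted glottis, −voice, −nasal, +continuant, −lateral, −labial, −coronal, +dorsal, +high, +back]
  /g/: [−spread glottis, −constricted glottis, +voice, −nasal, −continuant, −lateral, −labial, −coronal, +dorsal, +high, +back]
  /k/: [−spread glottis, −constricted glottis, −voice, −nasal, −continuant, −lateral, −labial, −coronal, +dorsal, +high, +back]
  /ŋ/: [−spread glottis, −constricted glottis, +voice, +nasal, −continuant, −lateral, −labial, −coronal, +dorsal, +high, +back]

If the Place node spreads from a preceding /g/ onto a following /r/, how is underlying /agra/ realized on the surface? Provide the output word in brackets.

[agɣa]

Place immediately or transitively dominates [labial], [round], [strident], [coronal], [anterior], [distributed], [dorsal], [high], [back].
The target acquires /g/'s values for everything under Place — [−labial], [−coronal], [+dorsal], [+high], [+back] — while keeping its own [spread glottis], [constricted glottis], [voice], ….
Among the inventory, only /ɣ/ has exactly this specification, giving the surface form [agɣa].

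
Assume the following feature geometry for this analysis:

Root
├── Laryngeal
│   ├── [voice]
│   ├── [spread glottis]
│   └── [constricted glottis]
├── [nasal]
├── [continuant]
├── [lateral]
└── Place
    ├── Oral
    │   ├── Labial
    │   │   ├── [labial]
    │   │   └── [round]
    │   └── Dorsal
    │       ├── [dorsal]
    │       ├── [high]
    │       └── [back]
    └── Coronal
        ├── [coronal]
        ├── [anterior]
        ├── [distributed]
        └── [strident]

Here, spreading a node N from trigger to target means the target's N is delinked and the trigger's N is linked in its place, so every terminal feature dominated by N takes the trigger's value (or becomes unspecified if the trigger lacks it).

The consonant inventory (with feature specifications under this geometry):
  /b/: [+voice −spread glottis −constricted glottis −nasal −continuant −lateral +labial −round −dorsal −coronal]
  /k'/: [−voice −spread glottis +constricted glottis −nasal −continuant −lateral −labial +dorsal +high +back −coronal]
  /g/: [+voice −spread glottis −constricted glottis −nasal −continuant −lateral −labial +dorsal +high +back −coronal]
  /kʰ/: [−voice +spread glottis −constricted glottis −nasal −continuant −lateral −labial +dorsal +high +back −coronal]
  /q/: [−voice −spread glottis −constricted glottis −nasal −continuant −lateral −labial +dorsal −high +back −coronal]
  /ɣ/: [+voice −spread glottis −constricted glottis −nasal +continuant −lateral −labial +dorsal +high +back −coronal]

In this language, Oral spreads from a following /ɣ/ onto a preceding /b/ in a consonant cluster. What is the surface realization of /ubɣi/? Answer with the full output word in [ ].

[ugɣi]

Oral immediately or transitively dominates [labial], [round], [dorsal], [high], [back].
Spreading Oral from /ɣ/ onto /b/ replaces those values with /ɣ/'s: [−labial], [+dorsal], [+high], [+back]. Features outside Oral ([voice], [spread glottis], [constricted glottis], …) stay as in /b/.
The resulting bundle matches /g/ in the inventory; substituting it for /b/ gives [ugɣi].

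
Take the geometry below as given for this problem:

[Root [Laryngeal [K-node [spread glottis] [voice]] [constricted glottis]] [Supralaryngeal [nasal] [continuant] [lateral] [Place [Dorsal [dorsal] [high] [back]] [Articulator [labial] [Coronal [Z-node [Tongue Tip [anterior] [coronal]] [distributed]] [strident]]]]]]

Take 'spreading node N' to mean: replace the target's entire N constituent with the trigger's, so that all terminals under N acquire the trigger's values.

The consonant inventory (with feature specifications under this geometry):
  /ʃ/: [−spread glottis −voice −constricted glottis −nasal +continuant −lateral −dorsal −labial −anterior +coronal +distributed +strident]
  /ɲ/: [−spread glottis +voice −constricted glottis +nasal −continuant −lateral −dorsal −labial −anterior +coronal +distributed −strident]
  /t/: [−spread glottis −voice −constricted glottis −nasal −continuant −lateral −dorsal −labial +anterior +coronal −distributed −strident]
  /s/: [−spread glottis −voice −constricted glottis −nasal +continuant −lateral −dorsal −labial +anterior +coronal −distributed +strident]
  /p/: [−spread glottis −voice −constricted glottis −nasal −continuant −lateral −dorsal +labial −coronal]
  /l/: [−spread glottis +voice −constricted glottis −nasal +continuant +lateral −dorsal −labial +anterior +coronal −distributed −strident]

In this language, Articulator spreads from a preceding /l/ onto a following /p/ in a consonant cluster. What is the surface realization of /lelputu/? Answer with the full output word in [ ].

Articulator immediately or transitively dominates [labial], [anterior], [coronal], [distributed], [strident].
After delinking /p/'s Articulator and linking /l/'s, the affected terminals become [−labial], [+anterior], [+coronal], [−distributed], [−strident]; [spread glottis], [voice], [constricted glottis], … (outside Articulator) are retained from /p/.
Among the inventory, only /t/ has exactly this specification, giving the surface form [leltutu].

[leltutu]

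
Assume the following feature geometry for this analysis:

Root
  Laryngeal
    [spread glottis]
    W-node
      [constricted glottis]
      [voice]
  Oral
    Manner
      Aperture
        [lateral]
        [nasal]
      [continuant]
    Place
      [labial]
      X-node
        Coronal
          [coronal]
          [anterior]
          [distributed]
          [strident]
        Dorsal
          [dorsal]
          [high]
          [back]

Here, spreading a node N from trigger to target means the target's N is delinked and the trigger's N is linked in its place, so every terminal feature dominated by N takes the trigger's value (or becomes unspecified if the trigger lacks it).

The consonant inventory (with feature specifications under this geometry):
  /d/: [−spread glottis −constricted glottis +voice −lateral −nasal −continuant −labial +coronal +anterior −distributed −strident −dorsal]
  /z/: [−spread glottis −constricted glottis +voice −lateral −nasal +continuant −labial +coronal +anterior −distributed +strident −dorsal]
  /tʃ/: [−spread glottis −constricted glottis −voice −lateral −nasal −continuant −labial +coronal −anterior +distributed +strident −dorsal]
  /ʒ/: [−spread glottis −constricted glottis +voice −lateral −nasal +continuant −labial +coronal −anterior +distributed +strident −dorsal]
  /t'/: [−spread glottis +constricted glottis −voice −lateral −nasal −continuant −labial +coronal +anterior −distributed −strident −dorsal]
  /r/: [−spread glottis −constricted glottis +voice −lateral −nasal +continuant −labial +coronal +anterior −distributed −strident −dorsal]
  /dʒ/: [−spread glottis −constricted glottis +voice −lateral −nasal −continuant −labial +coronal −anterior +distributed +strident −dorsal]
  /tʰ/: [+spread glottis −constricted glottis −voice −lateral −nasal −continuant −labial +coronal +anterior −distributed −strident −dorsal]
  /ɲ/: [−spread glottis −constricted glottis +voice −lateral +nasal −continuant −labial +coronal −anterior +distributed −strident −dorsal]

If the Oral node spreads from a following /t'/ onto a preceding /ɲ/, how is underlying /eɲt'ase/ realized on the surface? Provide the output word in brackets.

[edt'ase]

Oral immediately or transitively dominates [lateral], [nasal], [continuant], [labial], [coronal], [anterior], [distributed], [strident], [dorsal], [high], [back].
Spreading Oral from /t'/ onto /ɲ/ replaces those values with /t'/'s: [−lateral], [−nasal], [−continuant], [−labial], [+coronal], [+anterior], [−distributed], [−strident], [−dorsal]. Features outside Oral ([spread glottis], [constricted glottis], [voice]) stay as in /ɲ/.
Among the inventory, only /d/ has exactly this specification, giving the surface form [edt'ase].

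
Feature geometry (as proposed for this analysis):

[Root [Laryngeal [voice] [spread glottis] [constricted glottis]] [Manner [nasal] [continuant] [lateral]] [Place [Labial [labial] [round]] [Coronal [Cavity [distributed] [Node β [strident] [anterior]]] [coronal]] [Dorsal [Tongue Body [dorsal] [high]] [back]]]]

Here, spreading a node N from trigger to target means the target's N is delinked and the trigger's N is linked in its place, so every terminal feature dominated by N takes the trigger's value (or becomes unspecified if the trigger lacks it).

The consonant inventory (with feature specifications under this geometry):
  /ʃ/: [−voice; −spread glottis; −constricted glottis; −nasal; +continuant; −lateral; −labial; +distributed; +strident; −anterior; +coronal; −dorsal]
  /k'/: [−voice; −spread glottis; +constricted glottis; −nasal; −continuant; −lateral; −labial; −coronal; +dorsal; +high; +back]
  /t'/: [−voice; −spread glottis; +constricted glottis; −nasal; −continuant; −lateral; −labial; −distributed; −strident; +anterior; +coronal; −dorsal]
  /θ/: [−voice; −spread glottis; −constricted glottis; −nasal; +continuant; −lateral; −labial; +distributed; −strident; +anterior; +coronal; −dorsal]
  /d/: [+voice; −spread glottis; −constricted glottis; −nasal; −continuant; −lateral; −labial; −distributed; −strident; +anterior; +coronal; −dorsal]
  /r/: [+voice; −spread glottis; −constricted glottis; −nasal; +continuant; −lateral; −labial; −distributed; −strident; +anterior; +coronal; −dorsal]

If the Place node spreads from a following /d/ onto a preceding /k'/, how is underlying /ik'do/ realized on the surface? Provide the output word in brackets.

The Place node dominates the terminals [labial], [round], [distributed], [strident], [anterior], [coronal], [dorsal], [high], [back].
After delinking /k'/'s Place and linking /d/'s, the affected terminals become [−labial], [−distributed], [−strident], [+anterior], [+coronal], [−dorsal]; [voice], [spread glottis], [constricted glottis], … (outside Place) are retained from /k'/.
This feature bundle is that of [t'], so /ik'do/ surfaces as [it'do].

[it'do]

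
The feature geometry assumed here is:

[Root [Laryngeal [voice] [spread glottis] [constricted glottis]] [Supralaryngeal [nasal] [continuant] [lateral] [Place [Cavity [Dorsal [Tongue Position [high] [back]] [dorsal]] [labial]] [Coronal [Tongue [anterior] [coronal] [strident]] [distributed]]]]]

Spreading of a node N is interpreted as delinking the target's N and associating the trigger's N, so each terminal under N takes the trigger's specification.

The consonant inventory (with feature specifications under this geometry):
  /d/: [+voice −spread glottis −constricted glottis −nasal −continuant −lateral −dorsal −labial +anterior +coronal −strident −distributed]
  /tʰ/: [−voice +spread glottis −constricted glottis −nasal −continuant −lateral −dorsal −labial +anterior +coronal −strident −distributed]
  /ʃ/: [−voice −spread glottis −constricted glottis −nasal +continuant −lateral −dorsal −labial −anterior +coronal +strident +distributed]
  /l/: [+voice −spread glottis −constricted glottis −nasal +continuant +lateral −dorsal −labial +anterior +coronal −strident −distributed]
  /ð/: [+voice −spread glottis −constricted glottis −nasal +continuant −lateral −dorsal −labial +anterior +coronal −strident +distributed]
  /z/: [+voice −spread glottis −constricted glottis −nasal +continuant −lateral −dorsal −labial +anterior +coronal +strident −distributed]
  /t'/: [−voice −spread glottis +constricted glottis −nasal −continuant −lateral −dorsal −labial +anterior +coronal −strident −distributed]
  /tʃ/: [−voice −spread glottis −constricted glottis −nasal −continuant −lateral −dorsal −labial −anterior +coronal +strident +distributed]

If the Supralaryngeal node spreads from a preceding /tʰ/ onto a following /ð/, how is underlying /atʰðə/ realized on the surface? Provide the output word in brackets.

Terminals under Supralaryngeal in this geometry: [nasal], [continuant], [lateral], [high], [back], [dorsal], [labial], [anterior], [coronal], [strident], [distributed].
The target acquires /tʰ/'s values for everything under Supralaryngeal — [−nasal], [−continuant], [−lateral], [−dorsal], [−labial], [+anterior], [+coronal], [−strident], [−distributed] — while keeping its own [voice], [spread glottis], [constricted glottis].
Among the inventory, only /d/ has exactly this specification, giving the surface form [atʰdə].

[atʰdə]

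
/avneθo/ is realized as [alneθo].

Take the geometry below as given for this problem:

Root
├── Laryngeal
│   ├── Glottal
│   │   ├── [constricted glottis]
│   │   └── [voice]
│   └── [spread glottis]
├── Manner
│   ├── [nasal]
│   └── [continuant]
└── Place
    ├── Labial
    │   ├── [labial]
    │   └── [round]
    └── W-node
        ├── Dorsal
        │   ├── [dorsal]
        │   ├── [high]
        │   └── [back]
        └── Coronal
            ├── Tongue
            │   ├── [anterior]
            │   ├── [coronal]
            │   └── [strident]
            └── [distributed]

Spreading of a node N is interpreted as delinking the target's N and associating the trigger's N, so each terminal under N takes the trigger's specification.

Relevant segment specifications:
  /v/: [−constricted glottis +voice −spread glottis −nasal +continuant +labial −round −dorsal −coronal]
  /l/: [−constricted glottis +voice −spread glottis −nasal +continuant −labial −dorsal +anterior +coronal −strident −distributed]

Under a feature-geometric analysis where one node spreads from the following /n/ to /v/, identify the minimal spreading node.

Place

The alternation /v/ → [l] changes [labial], [round], [coronal], [anterior], [distributed], [strident] and nothing else.
The smallest constituent containing every changed terminal is Place — each of its daughters lacks at least one of the affected features.
Spreading Place from /n/ overwrites each of those terminals with /n/'s values, yielding exactly [l].
Since [nasal], [continuant] are preserved even though /n/ disagrees there, no node above Place spread.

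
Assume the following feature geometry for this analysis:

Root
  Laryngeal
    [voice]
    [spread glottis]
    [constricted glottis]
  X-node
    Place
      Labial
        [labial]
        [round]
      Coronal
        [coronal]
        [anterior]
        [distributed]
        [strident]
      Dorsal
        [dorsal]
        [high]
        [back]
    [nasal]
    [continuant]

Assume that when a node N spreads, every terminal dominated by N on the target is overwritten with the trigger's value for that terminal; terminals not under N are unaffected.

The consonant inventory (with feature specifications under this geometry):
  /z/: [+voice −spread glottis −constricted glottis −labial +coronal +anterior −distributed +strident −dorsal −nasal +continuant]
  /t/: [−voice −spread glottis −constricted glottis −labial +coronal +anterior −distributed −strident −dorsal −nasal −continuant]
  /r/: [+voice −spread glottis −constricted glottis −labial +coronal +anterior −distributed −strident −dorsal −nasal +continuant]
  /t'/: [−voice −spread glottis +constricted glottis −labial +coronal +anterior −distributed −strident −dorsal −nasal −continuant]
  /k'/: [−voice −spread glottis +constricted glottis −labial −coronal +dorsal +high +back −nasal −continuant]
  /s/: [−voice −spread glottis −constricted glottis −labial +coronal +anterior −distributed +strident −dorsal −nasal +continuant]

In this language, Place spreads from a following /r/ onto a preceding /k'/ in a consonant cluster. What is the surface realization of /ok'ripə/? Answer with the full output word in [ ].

[ot'ripə]

Terminals under Place in this geometry: [labial], [round], [coronal], [anterior], [distributed], [strident], [dorsal], [high], [back].
Spreading Place from /r/ onto /k'/ replaces those values with /r/'s: [−labial], [+coronal], [+anterior], [−distributed], [−strident], [−dorsal]. Features outside Place ([voice], [spread glottis], [constricted glottis], …) stay as in /k'/.
The resulting bundle matches /t'/ in the inventory; substituting it for /k'/ gives [ot'ripə].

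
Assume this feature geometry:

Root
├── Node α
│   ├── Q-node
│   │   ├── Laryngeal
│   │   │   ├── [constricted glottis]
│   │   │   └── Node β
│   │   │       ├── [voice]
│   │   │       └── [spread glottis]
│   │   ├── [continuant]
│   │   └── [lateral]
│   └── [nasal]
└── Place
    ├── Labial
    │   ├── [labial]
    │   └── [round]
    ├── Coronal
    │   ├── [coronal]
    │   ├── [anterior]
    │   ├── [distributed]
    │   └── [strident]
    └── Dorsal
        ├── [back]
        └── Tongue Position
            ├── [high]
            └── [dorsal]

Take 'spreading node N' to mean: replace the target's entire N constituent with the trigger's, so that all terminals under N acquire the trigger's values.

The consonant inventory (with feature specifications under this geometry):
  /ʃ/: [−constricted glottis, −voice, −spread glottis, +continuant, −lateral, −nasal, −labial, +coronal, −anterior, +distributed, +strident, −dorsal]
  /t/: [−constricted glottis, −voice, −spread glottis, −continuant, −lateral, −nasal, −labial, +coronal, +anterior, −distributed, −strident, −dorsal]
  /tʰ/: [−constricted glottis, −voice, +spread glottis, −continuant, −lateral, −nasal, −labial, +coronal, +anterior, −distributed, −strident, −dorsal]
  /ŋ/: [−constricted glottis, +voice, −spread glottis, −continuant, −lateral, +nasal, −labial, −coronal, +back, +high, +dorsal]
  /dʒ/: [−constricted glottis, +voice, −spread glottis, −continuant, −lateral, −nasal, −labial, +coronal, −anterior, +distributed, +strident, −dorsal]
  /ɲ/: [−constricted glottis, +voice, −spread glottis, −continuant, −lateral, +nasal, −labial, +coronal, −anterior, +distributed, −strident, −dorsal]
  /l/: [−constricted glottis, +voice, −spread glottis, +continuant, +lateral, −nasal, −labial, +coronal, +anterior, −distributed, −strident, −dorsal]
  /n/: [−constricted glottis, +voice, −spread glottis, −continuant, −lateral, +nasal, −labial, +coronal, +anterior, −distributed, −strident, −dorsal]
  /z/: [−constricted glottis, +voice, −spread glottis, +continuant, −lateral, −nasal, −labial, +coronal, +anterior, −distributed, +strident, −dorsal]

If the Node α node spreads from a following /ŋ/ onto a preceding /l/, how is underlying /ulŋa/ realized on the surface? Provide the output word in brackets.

Node α immediately or transitively dominates [constricted glottis], [voice], [spread glottis], [continuant], [lateral], [nasal].
The target acquires /ŋ/'s values for everything under Node α — [−constricted glottis], [+voice], [−spread glottis], [−continuant], [−lateral], [+nasal] — while keeping its own [labial], [coronal], [anterior], ….
Among the inventory, only /n/ has exactly this specification, giving the surface form [unŋa].

[unŋa]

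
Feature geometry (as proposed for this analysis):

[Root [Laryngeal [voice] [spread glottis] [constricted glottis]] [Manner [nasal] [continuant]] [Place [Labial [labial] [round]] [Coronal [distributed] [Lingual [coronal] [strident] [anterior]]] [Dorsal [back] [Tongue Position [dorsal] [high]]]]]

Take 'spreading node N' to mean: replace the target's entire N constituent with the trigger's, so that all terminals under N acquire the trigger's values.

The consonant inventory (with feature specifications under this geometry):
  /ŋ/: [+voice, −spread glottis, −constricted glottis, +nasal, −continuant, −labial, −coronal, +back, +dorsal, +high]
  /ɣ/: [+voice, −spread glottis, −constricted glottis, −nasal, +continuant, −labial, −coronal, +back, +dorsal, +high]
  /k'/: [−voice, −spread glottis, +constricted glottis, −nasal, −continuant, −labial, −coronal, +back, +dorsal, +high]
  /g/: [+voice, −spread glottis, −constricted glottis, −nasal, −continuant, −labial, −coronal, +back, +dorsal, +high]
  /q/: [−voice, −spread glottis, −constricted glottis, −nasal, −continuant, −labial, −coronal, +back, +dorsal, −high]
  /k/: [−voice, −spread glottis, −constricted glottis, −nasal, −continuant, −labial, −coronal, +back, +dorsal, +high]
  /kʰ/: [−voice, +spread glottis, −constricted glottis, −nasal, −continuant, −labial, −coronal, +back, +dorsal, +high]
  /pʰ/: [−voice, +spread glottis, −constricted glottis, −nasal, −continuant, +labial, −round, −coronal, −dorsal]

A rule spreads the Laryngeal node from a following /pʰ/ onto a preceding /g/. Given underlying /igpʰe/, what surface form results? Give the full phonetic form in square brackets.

[ikʰpʰe]

Terminals under Laryngeal in this geometry: [voice], [spread glottis], [constricted glottis].
Spreading Laryngeal from /pʰ/ onto /g/ replaces those values with /pʰ/'s: [−voice], [+spread glottis], [−constricted glottis]. Features outside Laryngeal ([nasal], [continuant], [labial], …) stay as in /g/.
Among the inventory, only /kʰ/ has exactly this specification, giving the surface form [ikʰpʰe].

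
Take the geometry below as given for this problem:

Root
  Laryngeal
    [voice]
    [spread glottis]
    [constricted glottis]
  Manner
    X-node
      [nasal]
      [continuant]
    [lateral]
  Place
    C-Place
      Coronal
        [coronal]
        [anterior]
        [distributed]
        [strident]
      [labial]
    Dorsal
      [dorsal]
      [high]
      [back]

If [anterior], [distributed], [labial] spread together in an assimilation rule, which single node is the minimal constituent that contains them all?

C-Place

[anterior]: Root ▹ Place ▹ C-Place ▹ Coronal ▹ [anterior].
[distributed]: Root ▹ Place ▹ C-Place ▹ Coronal ▹ [distributed].
[labial]: Root ▹ Place ▹ C-Place ▹ [labial].
C-Place is the lowest common ancestor — every listed feature sits under it, and no single subconstituent of C-Place covers them all.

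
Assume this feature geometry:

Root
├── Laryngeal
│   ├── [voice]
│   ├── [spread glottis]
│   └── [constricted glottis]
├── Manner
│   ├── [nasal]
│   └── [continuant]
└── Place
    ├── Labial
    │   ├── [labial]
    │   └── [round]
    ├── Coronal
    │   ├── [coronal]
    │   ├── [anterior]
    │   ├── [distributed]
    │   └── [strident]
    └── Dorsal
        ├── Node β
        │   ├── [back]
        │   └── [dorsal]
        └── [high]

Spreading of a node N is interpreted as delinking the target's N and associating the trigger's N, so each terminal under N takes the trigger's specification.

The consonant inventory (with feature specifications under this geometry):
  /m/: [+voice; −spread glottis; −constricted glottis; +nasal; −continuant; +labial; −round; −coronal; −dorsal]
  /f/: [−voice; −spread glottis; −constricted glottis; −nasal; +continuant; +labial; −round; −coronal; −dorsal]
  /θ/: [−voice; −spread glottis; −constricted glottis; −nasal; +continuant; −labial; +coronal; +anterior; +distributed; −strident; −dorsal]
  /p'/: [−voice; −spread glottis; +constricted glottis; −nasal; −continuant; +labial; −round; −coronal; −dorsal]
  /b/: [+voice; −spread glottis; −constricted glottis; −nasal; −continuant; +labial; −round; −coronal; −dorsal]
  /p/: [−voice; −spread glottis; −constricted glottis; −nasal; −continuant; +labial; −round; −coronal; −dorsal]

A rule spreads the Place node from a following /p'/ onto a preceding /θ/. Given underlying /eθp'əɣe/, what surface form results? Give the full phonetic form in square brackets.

Place immediately or transitively dominates [labial], [round], [coronal], [anterior], [distributed], [strident], [back], [dorsal], [high].
The target acquires /p'/'s values for everything under Place — [+labial], [−round], [−coronal], [−dorsal] — while keeping its own [voice], [spread glottis], [constricted glottis], ….
The resulting bundle matches /f/ in the inventory; substituting it for /θ/ gives [efp'əɣe].

[efp'əɣe]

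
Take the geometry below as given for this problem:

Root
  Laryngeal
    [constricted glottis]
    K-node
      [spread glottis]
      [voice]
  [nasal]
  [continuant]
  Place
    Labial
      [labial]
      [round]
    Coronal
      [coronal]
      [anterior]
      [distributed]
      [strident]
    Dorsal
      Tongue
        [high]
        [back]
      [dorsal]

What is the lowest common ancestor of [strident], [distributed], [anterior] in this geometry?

[strident] lies under Coronal (below Place).
[distributed]: Root > Place > Coronal > [distributed].
[anterior]: Root > Place > Coronal > [anterior].
Coronal is the lowest common ancestor — every listed feature sits under it, and no single subconstituent of Coronal covers them all.

Coronal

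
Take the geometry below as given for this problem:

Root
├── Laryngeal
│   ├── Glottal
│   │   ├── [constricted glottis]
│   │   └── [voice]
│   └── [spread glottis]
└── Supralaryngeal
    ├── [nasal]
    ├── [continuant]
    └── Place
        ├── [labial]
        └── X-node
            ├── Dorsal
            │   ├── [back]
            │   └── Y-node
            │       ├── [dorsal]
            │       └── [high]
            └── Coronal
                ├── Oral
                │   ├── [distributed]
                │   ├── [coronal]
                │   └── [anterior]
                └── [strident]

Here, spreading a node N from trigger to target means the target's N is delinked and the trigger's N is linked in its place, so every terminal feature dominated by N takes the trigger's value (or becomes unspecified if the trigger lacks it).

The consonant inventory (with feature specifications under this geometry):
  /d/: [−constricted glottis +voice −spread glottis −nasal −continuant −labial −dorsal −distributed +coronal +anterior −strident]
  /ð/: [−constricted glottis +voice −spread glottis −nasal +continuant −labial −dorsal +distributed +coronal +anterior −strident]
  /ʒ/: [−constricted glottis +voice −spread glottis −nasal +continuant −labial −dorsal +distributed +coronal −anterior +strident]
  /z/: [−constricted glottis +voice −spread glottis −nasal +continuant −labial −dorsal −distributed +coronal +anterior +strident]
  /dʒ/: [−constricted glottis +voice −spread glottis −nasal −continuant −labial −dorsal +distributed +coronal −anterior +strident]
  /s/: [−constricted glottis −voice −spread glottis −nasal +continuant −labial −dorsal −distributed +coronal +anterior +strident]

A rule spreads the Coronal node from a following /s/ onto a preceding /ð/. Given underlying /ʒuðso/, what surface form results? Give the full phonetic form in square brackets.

Terminals under Coronal in this geometry: [distributed], [coronal], [anterior], [strident].
Spreading Coronal from /s/ onto /ð/ replaces those values with /s/'s: [−distributed], [+coronal], [+anterior], [+strident]. Features outside Coronal ([constricted glottis], [voice], [spread glottis], …) stay as in /ð/.
This feature bundle is that of [z], so /ʒuðso/ surfaces as [ʒuzso].

[ʒuzso]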